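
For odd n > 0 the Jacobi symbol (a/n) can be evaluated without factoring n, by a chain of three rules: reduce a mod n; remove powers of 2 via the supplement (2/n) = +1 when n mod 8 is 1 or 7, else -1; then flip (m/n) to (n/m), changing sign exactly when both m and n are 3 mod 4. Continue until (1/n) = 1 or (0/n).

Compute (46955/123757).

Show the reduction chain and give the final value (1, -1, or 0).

1

reciprocity: (46955/123757) = +1·(123757/46955) since 46955 mod 4 = 3, 123757 mod 4 = 1; sign now +1
(123757/46955) = (29847/46955)   [reduce mod 46955]
reciprocity: (29847/46955) = -1·(46955/29847) since 29847 mod 4 = 3, 46955 mod 4 = 3; sign now -1
(46955/29847) = (17108/29847)   [reduce mod 29847]
17108 = 2^2·4277; (2/29847) = +1 since 29847 mod 8 = 7, so (17108/29847) = (+1)^2·(4277/29847); sign now -1
reciprocity: (4277/29847) = +1·(29847/4277) since 4277 mod 4 = 1, 29847 mod 4 = 3; sign now -1
(29847/4277) = (4185/4277)   [reduce mod 4277]
reciprocity: (4185/4277) = +1·(4277/4185) since 4185 mod 4 = 1, 4277 mod 4 = 1; sign now -1
(4277/4185) = (92/4185)   [reduce mod 4185]
92 = 2^2·23; (2/4185) = +1 since 4185 mod 8 = 1, so (92/4185) = (+1)^2·(23/4185); sign now -1
reciprocity: (23/4185) = +1·(4185/23) since 23 mod 4 = 3, 4185 mod 4 = 1; sign now -1
(4185/23) = (22/23)   [reduce mod 23]
22 = 2^1·11; (2/23) = +1 since 23 mod 8 = 7, so (22/23) = (+1)^1·(11/23); sign now -1
reciprocity: (11/23) = -1·(23/11) since 11 mod 4 = 3, 23 mod 4 = 3; sign now +1
(23/11) = (1/11)   [reduce mod 11]
(1/11) = 1; final value = sign = +1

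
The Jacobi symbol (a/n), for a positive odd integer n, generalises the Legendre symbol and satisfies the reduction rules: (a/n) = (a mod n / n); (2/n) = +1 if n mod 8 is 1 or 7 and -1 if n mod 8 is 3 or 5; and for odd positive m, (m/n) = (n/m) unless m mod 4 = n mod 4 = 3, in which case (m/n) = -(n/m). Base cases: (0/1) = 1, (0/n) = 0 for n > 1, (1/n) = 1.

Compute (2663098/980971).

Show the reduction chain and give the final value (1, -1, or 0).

(2663098/980971) = (701156/980971)   [reduce mod 980971]
701156 = 2^2·175289; (2/980971) = -1 since 980971 mod 8 = 3, so (701156/980971) = (-1)^2·(175289/980971); sign now +1
reciprocity: (175289/980971) = +1·(980971/175289) since 175289 mod 4 = 1, 980971 mod 4 = 3; sign now +1
(980971/175289) = (104526/175289)   [reduce mod 175289]
104526 = 2^1·52263; (2/175289) = +1 since 175289 mod 8 = 1, so (104526/175289) = (+1)^1·(52263/175289); sign now +1
reciprocity: (52263/175289) = +1·(175289/52263) since 52263 mod 4 = 3, 175289 mod 4 = 1; sign now +1
(175289/52263) = (18500/52263)   [reduce mod 52263]
18500 = 2^2·4625; (2/52263) = +1 since 52263 mod 8 = 7, so (18500/52263) = (+1)^2·(4625/52263); sign now +1
reciprocity: (4625/52263) = +1·(52263/4625) since 4625 mod 4 = 1, 52263 mod 4 = 3; sign now +1
(52263/4625) = (1388/4625)   [reduce mod 4625]
1388 = 2^2·347; (2/4625) = +1 since 4625 mod 8 = 1, so (1388/4625) = (+1)^2·(347/4625); sign now +1
reciprocity: (347/4625) = +1·(4625/347) since 347 mod 4 = 3, 4625 mod 4 = 1; sign now +1
(4625/347) = (114/347)   [reduce mod 347]
114 = 2^1·57; (2/347) = -1 since 347 mod 8 = 3, so (114/347) = (-1)^1·(57/347); sign now -1
reciprocity: (57/347) = +1·(347/57) since 57 mod 4 = 1, 347 mod 4 = 3; sign now -1
(347/57) = (5/57)   [reduce mod 57]
reciprocity: (5/57) = +1·(57/5) since 5 mod 4 = 1, 57 mod 4 = 1; sign now -1
(57/5) = (2/5)   [reduce mod 5]
2 = 2^1·1; (2/5) = -1 since 5 mod 8 = 5, so (2/5) = (-1)^1·(1/5); sign now +1
(1/5) = 1; final value = sign = +1

1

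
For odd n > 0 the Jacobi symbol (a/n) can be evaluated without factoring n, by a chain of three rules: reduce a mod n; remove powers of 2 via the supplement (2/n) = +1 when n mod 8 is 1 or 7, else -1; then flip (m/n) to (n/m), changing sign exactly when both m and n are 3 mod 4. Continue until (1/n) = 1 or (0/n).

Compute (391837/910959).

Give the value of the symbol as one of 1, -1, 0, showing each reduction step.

1

reciprocity: (391837/910959) = +1·(910959/391837) since 391837 mod 4 = 1, 910959 mod 4 = 3; sign now +1
(910959/391837) = (127285/391837)   [reduce mod 391837]
reciprocity: (127285/391837) = +1·(391837/127285) since 127285 mod 4 = 1, 391837 mod 4 = 1; sign now +1
(391837/127285) = (9982/127285)   [reduce mod 127285]
9982 = 2^1·4991; (2/127285) = -1 since 127285 mod 8 = 5, so (9982/127285) = (-1)^1·(4991/127285); sign now -1
reciprocity: (4991/127285) = +1·(127285/4991) since 4991 mod 4 = 3, 127285 mod 4 = 1; sign now -1
(127285/4991) = (2510/4991)   [reduce mod 4991]
2510 = 2^1·1255; (2/4991) = +1 since 4991 mod 8 = 7, so (2510/4991) = (+1)^1·(1255/4991); sign now -1
reciprocity: (1255/4991) = -1·(4991/1255) since 1255 mod 4 = 3, 4991 mod 4 = 3; sign now +1
(4991/1255) = (1226/1255)   [reduce mod 1255]
1226 = 2^1·613; (2/1255) = +1 since 1255 mod 8 = 7, so (1226/1255) = (+1)^1·(613/1255); sign now +1
reciprocity: (613/1255) = +1·(1255/613) since 613 mod 4 = 1, 1255 mod 4 = 3; sign now +1
(1255/613) = (29/613)   [reduce mod 613]
reciprocity: (29/613) = +1·(613/29) since 29 mod 4 = 1, 613 mod 4 = 1; sign now +1
(613/29) = (4/29)   [reduce mod 29]
4 = 2^2·1; (2/29) = -1 since 29 mod 8 = 5, so (4/29) = (-1)^2·(1/29); sign now +1
(1/29) = 1; final value = sign = +1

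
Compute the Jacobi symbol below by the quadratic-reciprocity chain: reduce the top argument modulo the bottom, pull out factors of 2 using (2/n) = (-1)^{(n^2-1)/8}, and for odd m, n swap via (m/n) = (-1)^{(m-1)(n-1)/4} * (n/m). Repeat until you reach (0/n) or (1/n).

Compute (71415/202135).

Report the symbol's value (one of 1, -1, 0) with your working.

0

flip (71415/202135) -> (202135/71415): both odd, 71415 mod 4 = 3, 202135 mod 4 = 3, so the flip contributes -1; sign now -1
(202135/71415): 202135 mod 71415 = 59305, so (202135/71415) = (59305/71415)
flip (59305/71415) -> (71415/59305): both odd, 59305 mod 4 = 1, 71415 mod 4 = 3, so the flip contributes +1; sign now -1
(71415/59305): 71415 mod 59305 = 12110, so (71415/59305) = (12110/59305)
factor out 2^1: 12110 = 2^1·6055; with 59305 mod 8 = 1, (2/59305) = +1; sign now -1; continue with (6055/59305)
flip (6055/59305) -> (59305/6055): both odd, 6055 mod 4 = 3, 59305 mod 4 = 1, so the flip contributes +1; sign now -1
(59305/6055): 59305 mod 6055 = 4810, so (59305/6055) = (4810/6055)
factor out 2^1: 4810 = 2^1·2405; with 6055 mod 8 = 7, (2/6055) = +1; sign now -1; continue with (2405/6055)
flip (2405/6055) -> (6055/2405): both odd, 2405 mod 4 = 1, 6055 mod 4 = 3, so the flip contributes +1; sign now -1
(6055/2405): 6055 mod 2405 = 1245, so (6055/2405) = (1245/2405)
flip (1245/2405) -> (2405/1245): both odd, 1245 mod 4 = 1, 2405 mod 4 = 1, so the flip contributes +1; sign now -1
(2405/1245): 2405 mod 1245 = 1160, so (2405/1245) = (1160/1245)
factor out 2^3: 1160 = 2^3·145; with 1245 mod 8 = 5, (2/1245) = -1; sign now +1; continue with (145/1245)
flip (145/1245) -> (1245/145): both odd, 145 mod 4 = 1, 1245 mod 4 = 1, so the flip contributes +1; sign now +1
(1245/145): 1245 mod 145 = 85, so (1245/145) = (85/145)
flip (85/145) -> (145/85): both odd, 85 mod 4 = 1, 145 mod 4 = 1, so the flip contributes +1; sign now +1
(145/85): 145 mod 85 = 60, so (145/85) = (60/85)
factor out 2^2: 60 = 2^2·15; with 85 mod 8 = 5, (2/85) = -1; sign now +1; continue with (15/85)
flip (15/85) -> (85/15): both odd, 15 mod 4 = 3, 85 mod 4 = 1, so the flip contributes +1; sign now +1
(85/15): 85 mod 15 = 10, so (85/15) = (10/15)
factor out 2^1: 10 = 2^1·5; with 15 mod 8 = 7, (2/15) = +1; sign now +1; continue with (5/15)
flip (5/15) -> (15/5): both odd, 5 mod 4 = 1, 15 mod 4 = 3, so the flip contributes +1; sign now +1
(15/5): 15 mod 5 = 0, so (15/5) = (0/5)
reached (0/5); gcd(a, n) > 1, so (0/5) = 0 and the symbol is 0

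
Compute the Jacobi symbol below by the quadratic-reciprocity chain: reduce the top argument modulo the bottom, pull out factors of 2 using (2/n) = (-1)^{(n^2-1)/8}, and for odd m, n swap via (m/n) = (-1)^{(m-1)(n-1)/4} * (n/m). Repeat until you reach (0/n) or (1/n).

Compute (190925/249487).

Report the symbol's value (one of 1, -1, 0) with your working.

0

flip (190925/249487) -> (249487/190925): both odd, 190925 mod 4 = 1, 249487 mod 4 = 3, so the flip contributes +1; sign now +1
(249487/190925): 249487 mod 190925 = 58562, so (249487/190925) = (58562/190925)
factor out 2^1: 58562 = 2^1·29281; with 190925 mod 8 = 5, (2/190925) = -1; sign now -1; continue with (29281/190925)
flip (29281/190925) -> (190925/29281): both odd, 29281 mod 4 = 1, 190925 mod 4 = 1, so the flip contributes +1; sign now -1
(190925/29281): 190925 mod 29281 = 15239, so (190925/29281) = (15239/29281)
flip (15239/29281) -> (29281/15239): both odd, 15239 mod 4 = 3, 29281 mod 4 = 1, so the flip contributes +1; sign now -1
(29281/15239): 29281 mod 15239 = 14042, so (29281/15239) = (14042/15239)
factor out 2^1: 14042 = 2^1·7021; with 15239 mod 8 = 7, (2/15239) = +1; sign now -1; continue with (7021/15239)
flip (7021/15239) -> (15239/7021): both odd, 7021 mod 4 = 1, 15239 mod 4 = 3, so the flip contributes +1; sign now -1
(15239/7021): 15239 mod 7021 = 1197, so (15239/7021) = (1197/7021)
flip (1197/7021) -> (7021/1197): both odd, 1197 mod 4 = 1, 7021 mod 4 = 1, so the flip contributes +1; sign now -1
(7021/1197): 7021 mod 1197 = 1036, so (7021/1197) = (1036/1197)
factor out 2^2: 1036 = 2^2·259; with 1197 mod 8 = 5, (2/1197) = -1; sign now -1; continue with (259/1197)
flip (259/1197) -> (1197/259): both odd, 259 mod 4 = 3, 1197 mod 4 = 1, so the flip contributes +1; sign now -1
(1197/259): 1197 mod 259 = 161, so (1197/259) = (161/259)
flip (161/259) -> (259/161): both odd, 161 mod 4 = 1, 259 mod 4 = 3, so the flip contributes +1; sign now -1
(259/161): 259 mod 161 = 98, so (259/161) = (98/161)
factor out 2^1: 98 = 2^1·49; with 161 mod 8 = 1, (2/161) = +1; sign now -1; continue with (49/161)
flip (49/161) -> (161/49): both odd, 49 mod 4 = 1, 161 mod 4 = 1, so the flip contributes +1; sign now -1
(161/49): 161 mod 49 = 14, so (161/49) = (14/49)
factor out 2^1: 14 = 2^1·7; with 49 mod 8 = 1, (2/49) = +1; sign now -1; continue with (7/49)
flip (7/49) -> (49/7): both odd, 7 mod 4 = 3, 49 mod 4 = 1, so the flip contributes +1; sign now -1
(49/7): 49 mod 7 = 0, so (49/7) = (0/7)
reached (0/7); gcd(a, n) > 1, so (0/7) = 0 and the symbol is 0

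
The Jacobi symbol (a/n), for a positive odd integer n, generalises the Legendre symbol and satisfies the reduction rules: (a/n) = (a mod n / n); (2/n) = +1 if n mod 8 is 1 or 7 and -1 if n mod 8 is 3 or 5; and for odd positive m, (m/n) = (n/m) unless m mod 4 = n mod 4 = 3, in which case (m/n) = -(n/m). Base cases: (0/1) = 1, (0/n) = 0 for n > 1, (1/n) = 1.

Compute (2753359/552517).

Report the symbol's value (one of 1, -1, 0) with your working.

(2753359/552517): 2753359 mod 552517 = 543291, so (2753359/552517) = (543291/552517)
flip (543291/552517) -> (552517/543291): both odd, 543291 mod 4 = 3, 552517 mod 4 = 1, so the flip contributes +1; sign now +1
(552517/543291): 552517 mod 543291 = 9226, so (552517/543291) = (9226/543291)
factor out 2^1: 9226 = 2^1·4613; with 543291 mod 8 = 3, (2/543291) = -1; sign now -1; continue with (4613/543291)
flip (4613/543291) -> (543291/4613): both odd, 4613 mod 4 = 1, 543291 mod 4 = 3, so the flip contributes +1; sign now -1
(543291/4613): 543291 mod 4613 = 3570, so (543291/4613) = (3570/4613)
factor out 2^1: 3570 = 2^1·1785; with 4613 mod 8 = 5, (2/4613) = -1; sign now +1; continue with (1785/4613)
flip (1785/4613) -> (4613/1785): both odd, 1785 mod 4 = 1, 4613 mod 4 = 1, so the flip contributes +1; sign now +1
(4613/1785): 4613 mod 1785 = 1043, so (4613/1785) = (1043/1785)
flip (1043/1785) -> (1785/1043): both odd, 1043 mod 4 = 3, 1785 mod 4 = 1, so the flip contributes +1; sign now +1
(1785/1043): 1785 mod 1043 = 742, so (1785/1043) = (742/1043)
factor out 2^1: 742 = 2^1·371; with 1043 mod 8 = 3, (2/1043) = -1; sign now -1; continue with (371/1043)
flip (371/1043) -> (1043/371): both odd, 371 mod 4 = 3, 1043 mod 4 = 3, so the flip contributes -1; sign now +1
(1043/371): 1043 mod 371 = 301, so (1043/371) = (301/371)
flip (301/371) -> (371/301): both odd, 301 mod 4 = 1, 371 mod 4 = 3, so the flip contributes +1; sign now +1
(371/301): 371 mod 301 = 70, so (371/301) = (70/301)
factor out 2^1: 70 = 2^1·35; with 301 mod 8 = 5, (2/301) = -1; sign now -1; continue with (35/301)
flip (35/301) -> (301/35): both odd, 35 mod 4 = 3, 301 mod 4 = 1, so the flip contributes +1; sign now -1
(301/35): 301 mod 35 = 21, so (301/35) = (21/35)
flip (21/35) -> (35/21): both odd, 21 mod 4 = 1, 35 mod 4 = 3, so the flip contributes +1; sign now -1
(35/21): 35 mod 21 = 14, so (35/21) = (14/21)
factor out 2^1: 14 = 2^1·7; with 21 mod 8 = 5, (2/21) = -1; sign now +1; continue with (7/21)
flip (7/21) -> (21/7): both odd, 7 mod 4 = 3, 21 mod 4 = 1, so the flip contributes +1; sign now +1
(21/7): 21 mod 7 = 0, so (21/7) = (0/7)
reached (0/7); gcd(a, n) > 1, so (0/7) = 0 and the symbol is 0

0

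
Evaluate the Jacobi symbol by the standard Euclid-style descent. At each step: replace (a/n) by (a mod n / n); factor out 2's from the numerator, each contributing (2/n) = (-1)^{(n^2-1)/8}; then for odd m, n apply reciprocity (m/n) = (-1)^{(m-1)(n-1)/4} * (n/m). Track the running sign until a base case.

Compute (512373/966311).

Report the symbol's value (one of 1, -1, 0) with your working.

flip (512373/966311) -> (966311/512373): both odd, 512373 mod 4 = 1, 966311 mod 4 = 3, so the flip contributes +1; sign now +1
(966311/512373): 966311 mod 512373 = 453938, so (966311/512373) = (453938/512373)
factor out 2^1: 453938 = 2^1·226969; with 512373 mod 8 = 5, (2/512373) = -1; sign now -1; continue with (226969/512373)
flip (226969/512373) -> (512373/226969): both odd, 226969 mod 4 = 1, 512373 mod 4 = 1, so the flip contributes +1; sign now -1
(512373/226969): 512373 mod 226969 = 58435, so (512373/226969) = (58435/226969)
flip (58435/226969) -> (226969/58435): both odd, 58435 mod 4 = 3, 226969 mod 4 = 1, so the flip contributes +1; sign now -1
(226969/58435): 226969 mod 58435 = 51664, so (226969/58435) = (51664/58435)
factor out 2^4: 51664 = 2^4·3229; with 58435 mod 8 = 3, (2/58435) = -1; sign now -1; continue with (3229/58435)
flip (3229/58435) -> (58435/3229): both odd, 3229 mod 4 = 1, 58435 mod 4 = 3, so the flip contributes +1; sign now -1
(58435/3229): 58435 mod 3229 = 313, so (58435/3229) = (313/3229)
flip (313/3229) -> (3229/313): both odd, 313 mod 4 = 1, 3229 mod 4 = 1, so the flip contributes +1; sign now -1
(3229/313): 3229 mod 313 = 99, so (3229/313) = (99/313)
flip (99/313) -> (313/99): both odd, 99 mod 4 = 3, 313 mod 4 = 1, so the flip contributes +1; sign now -1
(313/99): 313 mod 99 = 16, so (313/99) = (16/99)
factor out 2^4: 16 = 2^4·1; with 99 mod 8 = 3, (2/99) = -1; sign now -1; continue with (1/99)
reached (1/99) = 1, so the symbol is -1

-1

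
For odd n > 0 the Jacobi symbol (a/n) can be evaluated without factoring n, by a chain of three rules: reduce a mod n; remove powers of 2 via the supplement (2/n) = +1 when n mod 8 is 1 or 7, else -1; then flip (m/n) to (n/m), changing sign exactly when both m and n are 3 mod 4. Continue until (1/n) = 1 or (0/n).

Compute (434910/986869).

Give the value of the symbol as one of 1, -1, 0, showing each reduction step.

434910 = 2^1·217455; (2/986869) = -1 since 986869 mod 8 = 5, so (434910/986869) = (-1)^1·(217455/986869); sign now -1
reciprocity: (217455/986869) = +1·(986869/217455) since 217455 mod 4 = 3, 986869 mod 4 = 1; sign now -1
(986869/217455) = (117049/217455)   [reduce mod 217455]
reciprocity: (117049/217455) = +1·(217455/117049) since 117049 mod 4 = 1, 217455 mod 4 = 3; sign now -1
(217455/117049) = (100406/117049)   [reduce mod 117049]
100406 = 2^1·50203; (2/117049) = +1 since 117049 mod 8 = 1, so (100406/117049) = (+1)^1·(50203/117049); sign now -1
reciprocity: (50203/117049) = +1·(117049/50203) since 50203 mod 4 = 3, 117049 mod 4 = 1; sign now -1
(117049/50203) = (16643/50203)   [reduce mod 50203]
reciprocity: (16643/50203) = -1·(50203/16643) since 16643 mod 4 = 3, 50203 mod 4 = 3; sign now +1
(50203/16643) = (274/16643)   [reduce mod 16643]
274 = 2^1·137; (2/16643) = -1 since 16643 mod 8 = 3, so (274/16643) = (-1)^1·(137/16643); sign now -1
reciprocity: (137/16643) = +1·(16643/137) since 137 mod 4 = 1, 16643 mod 4 = 3; sign now -1
(16643/137) = (66/137)   [reduce mod 137]
66 = 2^1·33; (2/137) = +1 since 137 mod 8 = 1, so (66/137) = (+1)^1·(33/137); sign now -1
reciprocity: (33/137) = +1·(137/33) since 33 mod 4 = 1, 137 mod 4 = 1; sign now -1
(137/33) = (5/33)   [reduce mod 33]
reciprocity: (5/33) = +1·(33/5) since 5 mod 4 = 1, 33 mod 4 = 1; sign now -1
(33/5) = (3/5)   [reduce mod 5]
reciprocity: (3/5) = +1·(5/3) since 3 mod 4 = 3, 5 mod 4 = 1; sign now -1
(5/3) = (2/3)   [reduce mod 3]
2 = 2^1·1; (2/3) = -1 since 3 mod 8 = 3, so (2/3) = (-1)^1·(1/3); sign now +1
(1/3) = 1; final value = sign = +1

1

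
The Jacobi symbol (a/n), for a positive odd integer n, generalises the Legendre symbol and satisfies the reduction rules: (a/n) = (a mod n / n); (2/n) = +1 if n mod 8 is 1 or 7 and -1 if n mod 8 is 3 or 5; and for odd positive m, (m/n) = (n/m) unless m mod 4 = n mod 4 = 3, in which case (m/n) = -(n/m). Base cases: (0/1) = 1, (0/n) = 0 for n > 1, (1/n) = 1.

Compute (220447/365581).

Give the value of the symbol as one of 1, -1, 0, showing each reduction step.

reciprocity: (220447/365581) = +1·(365581/220447) since 220447 mod 4 = 3, 365581 mod 4 = 1; sign now +1
(365581/220447) = (145134/220447)   [reduce mod 220447]
145134 = 2^1·72567; (2/220447) = +1 since 220447 mod 8 = 7, so (145134/220447) = (+1)^1·(72567/220447); sign now +1
reciprocity: (72567/220447) = -1·(220447/72567) since 72567 mod 4 = 3, 220447 mod 4 = 3; sign now -1
(220447/72567) = (2746/72567)   [reduce mod 72567]
2746 = 2^1·1373; (2/72567) = +1 since 72567 mod 8 = 7, so (2746/72567) = (+1)^1·(1373/72567); sign now -1
reciprocity: (1373/72567) = +1·(72567/1373) since 1373 mod 4 = 1, 72567 mod 4 = 3; sign now -1
(72567/1373) = (1171/1373)   [reduce mod 1373]
reciprocity: (1171/1373) = +1·(1373/1171) since 1171 mod 4 = 3, 1373 mod 4 = 1; sign now -1
(1373/1171) = (202/1171)   [reduce mod 1171]
202 = 2^1·101; (2/1171) = -1 since 1171 mod 8 = 3, so (202/1171) = (-1)^1·(101/1171); sign now +1
reciprocity: (101/1171) = +1·(1171/101) since 101 mod 4 = 1, 1171 mod 4 = 3; sign now +1
(1171/101) = (60/101)   [reduce mod 101]
60 = 2^2·15; (2/101) = -1 since 101 mod 8 = 5, so (60/101) = (-1)^2·(15/101); sign now +1
reciprocity: (15/101) = +1·(101/15) since 15 mod 4 = 3, 101 mod 4 = 1; sign now +1
(101/15) = (11/15)   [reduce mod 15]
reciprocity: (11/15) = -1·(15/11) since 11 mod 4 = 3, 15 mod 4 = 3; sign now -1
(15/11) = (4/11)   [reduce mod 11]
4 = 2^2·1; (2/11) = -1 since 11 mod 8 = 3, so (4/11) = (-1)^2·(1/11); sign now -1
(1/11) = 1; final value = sign = -1

-1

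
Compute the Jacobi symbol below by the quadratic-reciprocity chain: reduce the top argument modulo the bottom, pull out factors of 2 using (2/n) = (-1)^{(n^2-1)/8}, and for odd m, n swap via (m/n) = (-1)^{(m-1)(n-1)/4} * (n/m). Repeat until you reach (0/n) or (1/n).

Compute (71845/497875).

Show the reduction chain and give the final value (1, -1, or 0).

reciprocity: (71845/497875) = +1·(497875/71845) since 71845 mod 4 = 1, 497875 mod 4 = 3; sign now +1
(497875/71845) = (66805/71845)   [reduce mod 71845]
reciprocity: (66805/71845) = +1·(71845/66805) since 66805 mod 4 = 1, 71845 mod 4 = 1; sign now +1
(71845/66805) = (5040/66805)   [reduce mod 66805]
5040 = 2^4·315; (2/66805) = -1 since 66805 mod 8 = 5, so (5040/66805) = (-1)^4·(315/66805); sign now +1
reciprocity: (315/66805) = +1·(66805/315) since 315 mod 4 = 3, 66805 mod 4 = 1; sign now +1
(66805/315) = (25/315)   [reduce mod 315]
reciprocity: (25/315) = +1·(315/25) since 25 mod 4 = 1, 315 mod 4 = 3; sign now +1
(315/25) = (15/25)   [reduce mod 25]
reciprocity: (15/25) = +1·(25/15) since 15 mod 4 = 3, 25 mod 4 = 1; sign now +1
(25/15) = (10/15)   [reduce mod 15]
10 = 2^1·5; (2/15) = +1 since 15 mod 8 = 7, so (10/15) = (+1)^1·(5/15); sign now +1
reciprocity: (5/15) = +1·(15/5) since 5 mod 4 = 1, 15 mod 4 = 3; sign now +1
(15/5) = (0/5)   [reduce mod 5]
(0/5) = 0   [gcd(a, n) > 1]; final value = 0

0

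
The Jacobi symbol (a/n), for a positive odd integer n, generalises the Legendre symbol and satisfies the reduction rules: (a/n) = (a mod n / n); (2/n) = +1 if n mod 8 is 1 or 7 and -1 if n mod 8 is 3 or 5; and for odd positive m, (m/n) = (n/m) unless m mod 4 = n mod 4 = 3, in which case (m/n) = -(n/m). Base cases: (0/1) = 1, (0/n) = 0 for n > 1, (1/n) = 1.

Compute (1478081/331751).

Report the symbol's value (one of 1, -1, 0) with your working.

(1478081/331751): 1478081 mod 331751 = 151077, so (1478081/331751) = (151077/331751)
flip (151077/331751) -> (331751/151077): both odd, 151077 mod 4 = 1, 331751 mod 4 = 3, so the flip contributes +1; sign now +1
(331751/151077): 331751 mod 151077 = 29597, so (331751/151077) = (29597/151077)
flip (29597/151077) -> (151077/29597): both odd, 29597 mod 4 = 1, 151077 mod 4 = 1, so the flip contributes +1; sign now +1
(151077/29597): 151077 mod 29597 = 3092, so (151077/29597) = (3092/29597)
factor out 2^2: 3092 = 2^2·773; with 29597 mod 8 = 5, (2/29597) = -1; sign now +1; continue with (773/29597)
flip (773/29597) -> (29597/773): both odd, 773 mod 4 = 1, 29597 mod 4 = 1, so the flip contributes +1; sign now +1
(29597/773): 29597 mod 773 = 223, so (29597/773) = (223/773)
flip (223/773) -> (773/223): both odd, 223 mod 4 = 3, 773 mod 4 = 1, so the flip contributes +1; sign now +1
(773/223): 773 mod 223 = 104, so (773/223) = (104/223)
factor out 2^3: 104 = 2^3·13; with 223 mod 8 = 7, (2/223) = +1; sign now +1; continue with (13/223)
flip (13/223) -> (223/13): both odd, 13 mod 4 = 1, 223 mod 4 = 3, so the flip contributes +1; sign now +1
(223/13): 223 mod 13 = 2, so (223/13) = (2/13)
factor out 2^1: 2 = 2^1·1; with 13 mod 8 = 5, (2/13) = -1; sign now -1; continue with (1/13)
reached (1/13) = 1, so the symbol is -1

-1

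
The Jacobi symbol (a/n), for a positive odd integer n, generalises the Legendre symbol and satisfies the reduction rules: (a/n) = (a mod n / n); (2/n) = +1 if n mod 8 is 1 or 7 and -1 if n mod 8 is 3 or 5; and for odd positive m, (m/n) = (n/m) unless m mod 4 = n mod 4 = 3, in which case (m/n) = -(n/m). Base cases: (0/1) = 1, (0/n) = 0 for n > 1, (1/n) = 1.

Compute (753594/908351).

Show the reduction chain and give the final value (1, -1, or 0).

0

753594 = 2^1·376797; (2/908351) = +1 since 908351 mod 8 = 7, so (753594/908351) = (+1)^1·(376797/908351); sign now +1
reciprocity: (376797/908351) = +1·(908351/376797) since 376797 mod 4 = 1, 908351 mod 4 = 3; sign now +1
(908351/376797) = (154757/376797)   [reduce mod 376797]
reciprocity: (154757/376797) = +1·(376797/154757) since 154757 mod 4 = 1, 376797 mod 4 = 1; sign now +1
(376797/154757) = (67283/154757)   [reduce mod 154757]
reciprocity: (67283/154757) = +1·(154757/67283) since 67283 mod 4 = 3, 154757 mod 4 = 1; sign now +1
(154757/67283) = (20191/67283)   [reduce mod 67283]
reciprocity: (20191/67283) = -1·(67283/20191) since 20191 mod 4 = 3, 67283 mod 4 = 3; sign now -1
(67283/20191) = (6710/20191)   [reduce mod 20191]
6710 = 2^1·3355; (2/20191) = +1 since 20191 mod 8 = 7, so (6710/20191) = (+1)^1·(3355/20191); sign now -1
reciprocity: (3355/20191) = -1·(20191/3355) since 3355 mod 4 = 3, 20191 mod 4 = 3; sign now +1
(20191/3355) = (61/3355)   [reduce mod 3355]
reciprocity: (61/3355) = +1·(3355/61) since 61 mod 4 = 1, 3355 mod 4 = 3; sign now +1
(3355/61) = (0/61)   [reduce mod 61]
(0/61) = 0   [gcd(a, n) > 1]; final value = 0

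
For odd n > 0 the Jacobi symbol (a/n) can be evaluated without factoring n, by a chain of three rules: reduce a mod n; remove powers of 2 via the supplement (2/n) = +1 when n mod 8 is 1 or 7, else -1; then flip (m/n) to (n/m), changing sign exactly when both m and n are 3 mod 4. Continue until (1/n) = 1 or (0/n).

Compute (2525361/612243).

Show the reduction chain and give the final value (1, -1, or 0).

0

(2525361/612243) = (76389/612243)   [reduce mod 612243]
reciprocity: (76389/612243) = +1·(612243/76389) since 76389 mod 4 = 1, 612243 mod 4 = 3; sign now +1
(612243/76389) = (1131/76389)   [reduce mod 76389]
reciprocity: (1131/76389) = +1·(76389/1131) since 1131 mod 4 = 3, 76389 mod 4 = 1; sign now +1
(76389/1131) = (612/1131)   [reduce mod 1131]
612 = 2^2·153; (2/1131) = -1 since 1131 mod 8 = 3, so (612/1131) = (-1)^2·(153/1131); sign now +1
reciprocity: (153/1131) = +1·(1131/153) since 153 mod 4 = 1, 1131 mod 4 = 3; sign now +1
(1131/153) = (60/153)   [reduce mod 153]
60 = 2^2·15; (2/153) = +1 since 153 mod 8 = 1, so (60/153) = (+1)^2·(15/153); sign now +1
reciprocity: (15/153) = +1·(153/15) since 15 mod 4 = 3, 153 mod 4 = 1; sign now +1
(153/15) = (3/15)   [reduce mod 15]
reciprocity: (3/15) = -1·(15/3) since 3 mod 4 = 3, 15 mod 4 = 3; sign now -1
(15/3) = (0/3)   [reduce mod 3]
(0/3) = 0   [gcd(a, n) > 1]; final value = 0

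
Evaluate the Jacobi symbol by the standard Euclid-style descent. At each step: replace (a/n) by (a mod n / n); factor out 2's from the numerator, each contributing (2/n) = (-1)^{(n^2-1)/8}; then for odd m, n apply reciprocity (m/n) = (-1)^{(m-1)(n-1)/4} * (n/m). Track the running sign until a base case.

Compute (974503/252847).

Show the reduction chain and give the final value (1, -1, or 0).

(974503/252847) = (215962/252847)   [reduce mod 252847]
215962 = 2^1·107981; (2/252847) = +1 since 252847 mod 8 = 7, so (215962/252847) = (+1)^1·(107981/252847); sign now +1
reciprocity: (107981/252847) = +1·(252847/107981) since 107981 mod 4 = 1, 252847 mod 4 = 3; sign now +1
(252847/107981) = (36885/107981)   [reduce mod 107981]
reciprocity: (36885/107981) = +1·(107981/36885) since 36885 mod 4 = 1, 107981 mod 4 = 1; sign now +1
(107981/36885) = (34211/36885)   [reduce mod 36885]
reciprocity: (34211/36885) = +1·(36885/34211) since 34211 mod 4 = 3, 36885 mod 4 = 1; sign now +1
(36885/34211) = (2674/34211)   [reduce mod 34211]
2674 = 2^1·1337; (2/34211) = -1 since 34211 mod 8 = 3, so (2674/34211) = (-1)^1·(1337/34211); sign now -1
reciprocity: (1337/34211) = +1·(34211/1337) since 1337 mod 4 = 1, 34211 mod 4 = 3; sign now -1
(34211/1337) = (786/1337)   [reduce mod 1337]
786 = 2^1·393; (2/1337) = +1 since 1337 mod 8 = 1, so (786/1337) = (+1)^1·(393/1337); sign now -1
reciprocity: (393/1337) = +1·(1337/393) since 393 mod 4 = 1, 1337 mod 4 = 1; sign now -1
(1337/393) = (158/393)   [reduce mod 393]
158 = 2^1·79; (2/393) = +1 since 393 mod 8 = 1, so (158/393) = (+1)^1·(79/393); sign now -1
reciprocity: (79/393) = +1·(393/79) since 79 mod 4 = 3, 393 mod 4 = 1; sign now -1
(393/79) = (77/79)   [reduce mod 79]
reciprocity: (77/79) = +1·(79/77) since 77 mod 4 = 1, 79 mod 4 = 3; sign now -1
(79/77) = (2/77)   [reduce mod 77]
2 = 2^1·1; (2/77) = -1 since 77 mod 8 = 5, so (2/77) = (-1)^1·(1/77); sign now +1
(1/77) = 1; final value = sign = +1

1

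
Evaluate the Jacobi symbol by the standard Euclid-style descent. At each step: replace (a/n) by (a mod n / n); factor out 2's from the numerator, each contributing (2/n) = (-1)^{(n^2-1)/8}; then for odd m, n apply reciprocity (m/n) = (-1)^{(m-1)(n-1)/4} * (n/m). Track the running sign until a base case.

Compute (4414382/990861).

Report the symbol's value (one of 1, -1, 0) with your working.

(4414382/990861): 4414382 mod 990861 = 450938, so (4414382/990861) = (450938/990861)
factor out 2^1: 450938 = 2^1·225469; with 990861 mod 8 = 5, (2/990861) = -1; sign now -1; continue with (225469/990861)
flip (225469/990861) -> (990861/225469): both odd, 225469 mod 4 = 1, 990861 mod 4 = 1, so the flip contributes +1; sign now -1
(990861/225469): 990861 mod 225469 = 88985, so (990861/225469) = (88985/225469)
flip (88985/225469) -> (225469/88985): both odd, 88985 mod 4 = 1, 225469 mod 4 = 1, so the flip contributes +1; sign now -1
(225469/88985): 225469 mod 88985 = 47499, so (225469/88985) = (47499/88985)
flip (47499/88985) -> (88985/47499): both odd, 47499 mod 4 = 3, 88985 mod 4 = 1, so the flip contributes +1; sign now -1
(88985/47499): 88985 mod 47499 = 41486, so (88985/47499) = (41486/47499)
factor out 2^1: 41486 = 2^1·20743; with 47499 mod 8 = 3, (2/47499) = -1; sign now +1; continue with (20743/47499)
flip (20743/47499) -> (47499/20743): both odd, 20743 mod 4 = 3, 47499 mod 4 = 3, so the flip contributes -1; sign now -1
(47499/20743): 47499 mod 20743 = 6013, so (47499/20743) = (6013/20743)
flip (6013/20743) -> (20743/6013): both odd, 6013 mod 4 = 1, 20743 mod 4 = 3, so the flip contributes +1; sign now -1
(20743/6013): 20743 mod 6013 = 2704, so (20743/6013) = (2704/6013)
factor out 2^4: 2704 = 2^4·169; with 6013 mod 8 = 5, (2/6013) = -1; sign now -1; continue with (169/6013)
flip (169/6013) -> (6013/169): both odd, 169 mod 4 = 1, 6013 mod 4 = 1, so the flip contributes +1; sign now -1
(6013/169): 6013 mod 169 = 98, so (6013/169) = (98/169)
factor out 2^1: 98 = 2^1·49; with 169 mod 8 = 1, (2/169) = +1; sign now -1; continue with (49/169)
flip (49/169) -> (169/49): both odd, 49 mod 4 = 1, 169 mod 4 = 1, so the flip contributes +1; sign now -1
(169/49): 169 mod 49 = 22, so (169/49) = (22/49)
factor out 2^1: 22 = 2^1·11; with 49 mod 8 = 1, (2/49) = +1; sign now -1; continue with (11/49)
flip (11/49) -> (49/11): both odd, 11 mod 4 = 3, 49 mod 4 = 1, so the flip contributes +1; sign now -1
(49/11): 49 mod 11 = 5, so (49/11) = (5/11)
flip (5/11) -> (11/5): both odd, 5 mod 4 = 1, 11 mod 4 = 3, so the flip contributes +1; sign now -1
(11/5): 11 mod 5 = 1, so (11/5) = (1/5)
reached (1/5) = 1, so the symbol is -1

-1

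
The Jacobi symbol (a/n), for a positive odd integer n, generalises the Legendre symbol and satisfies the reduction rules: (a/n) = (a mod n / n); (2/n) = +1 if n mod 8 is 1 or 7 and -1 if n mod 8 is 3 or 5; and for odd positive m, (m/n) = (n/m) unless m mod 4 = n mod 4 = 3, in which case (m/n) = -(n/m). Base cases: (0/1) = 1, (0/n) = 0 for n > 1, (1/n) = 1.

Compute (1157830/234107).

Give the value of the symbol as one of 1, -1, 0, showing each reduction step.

(1157830/234107): 1157830 mod 234107 = 221402, so (1157830/234107) = (221402/234107)
factor out 2^1: 221402 = 2^1·110701; with 234107 mod 8 = 3, (2/234107) = -1; sign now -1; continue with (110701/234107)
flip (110701/234107) -> (234107/110701): both odd, 110701 mod 4 = 1, 234107 mod 4 = 3, so the flip contributes +1; sign now -1
(234107/110701): 234107 mod 110701 = 12705, so (234107/110701) = (12705/110701)
flip (12705/110701) -> (110701/12705): both odd, 12705 mod 4 = 1, 110701 mod 4 = 1, so the flip contributes +1; sign now -1
(110701/12705): 110701 mod 12705 = 9061, so (110701/12705) = (9061/12705)
flip (9061/12705) -> (12705/9061): both odd, 9061 mod 4 = 1, 12705 mod 4 = 1, so the flip contributes +1; sign now -1
(12705/9061): 12705 mod 9061 = 3644, so (12705/9061) = (3644/9061)
factor out 2^2: 3644 = 2^2·911; with 9061 mod 8 = 5, (2/9061) = -1; sign now -1; continue with (911/9061)
flip (911/9061) -> (9061/911): both odd, 911 mod 4 = 3, 9061 mod 4 = 1, so the flip contributes +1; sign now -1
(9061/911): 9061 mod 911 = 862, so (9061/911) = (862/911)
factor out 2^1: 862 = 2^1·431; with 911 mod 8 = 7, (2/911) = +1; sign now -1; continue with (431/911)
flip (431/911) -> (911/431): both odd, 431 mod 4 = 3, 911 mod 4 = 3, so the flip contributes -1; sign now +1
(911/431): 911 mod 431 = 49, so (911/431) = (49/431)
flip (49/431) -> (431/49): both odd, 49 mod 4 = 1, 431 mod 4 = 3, so the flip contributes +1; sign now +1
(431/49): 431 mod 49 = 39, so (431/49) = (39/49)
flip (39/49) -> (49/39): both odd, 39 mod 4 = 3, 49 mod 4 = 1, so the flip contributes +1; sign now +1
(49/39): 49 mod 39 = 10, so (49/39) = (10/39)
factor out 2^1: 10 = 2^1·5; with 39 mod 8 = 7, (2/39) = +1; sign now +1; continue with (5/39)
flip (5/39) -> (39/5): both odd, 5 mod 4 = 1, 39 mod 4 = 3, so the flip contributes +1; sign now +1
(39/5): 39 mod 5 = 4, so (39/5) = (4/5)
factor out 2^2: 4 = 2^2·1; with 5 mod 8 = 5, (2/5) = -1; sign now +1; continue with (1/5)
reached (1/5) = 1, so the symbol is +1

1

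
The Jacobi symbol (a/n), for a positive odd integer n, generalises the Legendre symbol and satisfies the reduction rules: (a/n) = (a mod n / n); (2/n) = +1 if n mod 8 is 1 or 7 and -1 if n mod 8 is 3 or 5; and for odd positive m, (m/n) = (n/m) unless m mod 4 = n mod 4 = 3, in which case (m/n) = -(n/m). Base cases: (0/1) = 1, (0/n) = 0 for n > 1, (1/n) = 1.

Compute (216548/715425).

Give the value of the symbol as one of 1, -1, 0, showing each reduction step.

216548 = 2^2·54137; (2/715425) = +1 since 715425 mod 8 = 1, so (216548/715425) = (+1)^2·(54137/715425); sign now +1
reciprocity: (54137/715425) = +1·(715425/54137) since 54137 mod 4 = 1, 715425 mod 4 = 1; sign now +1
(715425/54137) = (11644/54137)   [reduce mod 54137]
11644 = 2^2·2911; (2/54137) = +1 since 54137 mod 8 = 1, so (11644/54137) = (+1)^2·(2911/54137); sign now +1
reciprocity: (2911/54137) = +1·(54137/2911) since 2911 mod 4 = 3, 54137 mod 4 = 1; sign now +1
(54137/2911) = (1739/2911)   [reduce mod 2911]
reciprocity: (1739/2911) = -1·(2911/1739) since 1739 mod 4 = 3, 2911 mod 4 = 3; sign now -1
(2911/1739) = (1172/1739)   [reduce mod 1739]
1172 = 2^2·293; (2/1739) = -1 since 1739 mod 8 = 3, so (1172/1739) = (-1)^2·(293/1739); sign now -1
reciprocity: (293/1739) = +1·(1739/293) since 293 mod 4 = 1, 1739 mod 4 = 3; sign now -1
(1739/293) = (274/293)   [reduce mod 293]
274 = 2^1·137; (2/293) = -1 since 293 mod 8 = 5, so (274/293) = (-1)^1·(137/293); sign now +1
reciprocity: (137/293) = +1·(293/137) since 137 mod 4 = 1, 293 mod 4 = 1; sign now +1
(293/137) = (19/137)   [reduce mod 137]
reciprocity: (19/137) = +1·(137/19) since 19 mod 4 = 3, 137 mod 4 = 1; sign now +1
(137/19) = (4/19)   [reduce mod 19]
4 = 2^2·1; (2/19) = -1 since 19 mod 8 = 3, so (4/19) = (-1)^2·(1/19); sign now +1
(1/19) = 1; final value = sign = +1

1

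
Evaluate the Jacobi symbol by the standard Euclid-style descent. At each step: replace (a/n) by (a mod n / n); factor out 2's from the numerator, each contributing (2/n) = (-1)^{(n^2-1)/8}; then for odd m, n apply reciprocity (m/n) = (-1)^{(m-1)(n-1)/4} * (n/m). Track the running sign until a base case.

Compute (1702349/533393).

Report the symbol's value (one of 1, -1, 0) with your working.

1

(1702349/533393): 1702349 mod 533393 = 102170, so (1702349/533393) = (102170/533393)
factor out 2^1: 102170 = 2^1·51085; with 533393 mod 8 = 1, (2/533393) = +1; sign now +1; continue with (51085/533393)
flip (51085/533393) -> (533393/51085): both odd, 51085 mod 4 = 1, 533393 mod 4 = 1, so the flip contributes +1; sign now +1
(533393/51085): 533393 mod 51085 = 22543, so (533393/51085) = (22543/51085)
flip (22543/51085) -> (51085/22543): both odd, 22543 mod 4 = 3, 51085 mod 4 = 1, so the flip contributes +1; sign now +1
(51085/22543): 51085 mod 22543 = 5999, so (51085/22543) = (5999/22543)
flip (5999/22543) -> (22543/5999): both odd, 5999 mod 4 = 3, 22543 mod 4 = 3, so the flip contributes -1; sign now -1
(22543/5999): 22543 mod 5999 = 4546, so (22543/5999) = (4546/5999)
factor out 2^1: 4546 = 2^1·2273; with 5999 mod 8 = 7, (2/5999) = +1; sign now -1; continue with (2273/5999)
flip (2273/5999) -> (5999/2273): both odd, 2273 mod 4 = 1, 5999 mod 4 = 3, so the flip contributes +1; sign now -1
(5999/2273): 5999 mod 2273 = 1453, so (5999/2273) = (1453/2273)
flip (1453/2273) -> (2273/1453): both odd, 1453 mod 4 = 1, 2273 mod 4 = 1, so the flip contributes +1; sign now -1
(2273/1453): 2273 mod 1453 = 820, so (2273/1453) = (820/1453)
factor out 2^2: 820 = 2^2·205; with 1453 mod 8 = 5, (2/1453) = -1; sign now -1; continue with (205/1453)
flip (205/1453) -> (1453/205): both odd, 205 mod 4 = 1, 1453 mod 4 = 1, so the flip contributes +1; sign now -1
(1453/205): 1453 mod 205 = 18, so (1453/205) = (18/205)
factor out 2^1: 18 = 2^1·9; with 205 mod 8 = 5, (2/205) = -1; sign now +1; continue with (9/205)
flip (9/205) -> (205/9): both odd, 9 mod 4 = 1, 205 mod 4 = 1, so the flip contributes +1; sign now +1
(205/9): 205 mod 9 = 7, so (205/9) = (7/9)
flip (7/9) -> (9/7): both odd, 7 mod 4 = 3, 9 mod 4 = 1, so the flip contributes +1; sign now +1
(9/7): 9 mod 7 = 2, so (9/7) = (2/7)
factor out 2^1: 2 = 2^1·1; with 7 mod 8 = 7, (2/7) = +1; sign now +1; continue with (1/7)
reached (1/7) = 1, so the symbol is +1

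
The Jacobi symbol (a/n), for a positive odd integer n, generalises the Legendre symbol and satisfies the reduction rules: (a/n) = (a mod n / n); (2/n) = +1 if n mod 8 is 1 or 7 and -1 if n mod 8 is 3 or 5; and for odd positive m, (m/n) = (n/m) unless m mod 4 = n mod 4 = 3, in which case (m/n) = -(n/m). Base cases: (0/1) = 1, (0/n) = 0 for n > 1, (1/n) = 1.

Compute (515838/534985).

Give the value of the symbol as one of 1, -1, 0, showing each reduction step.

-1

factor out 2^1: 515838 = 2^1·257919; with 534985 mod 8 = 1, (2/534985) = +1; sign now +1; continue with (257919/534985)
flip (257919/534985) -> (534985/257919): both odd, 257919 mod 4 = 3, 534985 mod 4 = 1, so the flip contributes +1; sign now +1
(534985/257919): 534985 mod 257919 = 19147, so (534985/257919) = (19147/257919)
flip (19147/257919) -> (257919/19147): both odd, 19147 mod 4 = 3, 257919 mod 4 = 3, so the flip contributes -1; sign now -1
(257919/19147): 257919 mod 19147 = 9008, so (257919/19147) = (9008/19147)
factor out 2^4: 9008 = 2^4·563; with 19147 mod 8 = 3, (2/19147) = -1; sign now -1; continue with (563/19147)
flip (563/19147) -> (19147/563): both odd, 563 mod 4 = 3, 19147 mod 4 = 3, so the flip contributes -1; sign now +1
(19147/563): 19147 mod 563 = 5, so (19147/563) = (5/563)
flip (5/563) -> (563/5): both odd, 5 mod 4 = 1, 563 mod 4 = 3, so the flip contributes +1; sign now +1
(563/5): 563 mod 5 = 3, so (563/5) = (3/5)
flip (3/5) -> (5/3): both odd, 3 mod 4 = 3, 5 mod 4 = 1, so the flip contributes +1; sign now +1
(5/3): 5 mod 3 = 2, so (5/3) = (2/3)
factor out 2^1: 2 = 2^1·1; with 3 mod 8 = 3, (2/3) = -1; sign now -1; continue with (1/3)
reached (1/3) = 1, so the symbol is -1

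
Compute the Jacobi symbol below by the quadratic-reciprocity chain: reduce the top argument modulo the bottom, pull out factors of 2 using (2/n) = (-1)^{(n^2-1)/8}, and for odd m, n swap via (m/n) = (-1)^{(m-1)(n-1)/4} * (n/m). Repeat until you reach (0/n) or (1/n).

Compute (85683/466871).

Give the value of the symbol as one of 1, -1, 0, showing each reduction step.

flip (85683/466871) -> (466871/85683): both odd, 85683 mod 4 = 3, 466871 mod 4 = 3, so the flip contributes -1; sign now -1
(466871/85683): 466871 mod 85683 = 38456, so (466871/85683) = (38456/85683)
factor out 2^3: 38456 = 2^3·4807; with 85683 mod 8 = 3, (2/85683) = -1; sign now +1; continue with (4807/85683)
flip (4807/85683) -> (85683/4807): both odd, 4807 mod 4 = 3, 85683 mod 4 = 3, so the flip contributes -1; sign now -1
(85683/4807): 85683 mod 4807 = 3964, so (85683/4807) = (3964/4807)
factor out 2^2: 3964 = 2^2·991; with 4807 mod 8 = 7, (2/4807) = +1; sign now -1; continue with (991/4807)
flip (991/4807) -> (4807/991): both odd, 991 mod 4 = 3, 4807 mod 4 = 3, so the flip contributes -1; sign now +1
(4807/991): 4807 mod 991 = 843, so (4807/991) = (843/991)
flip (843/991) -> (991/843): both odd, 843 mod 4 = 3, 991 mod 4 = 3, so the flip contributes -1; sign now -1
(991/843): 991 mod 843 = 148, so (991/843) = (148/843)
factor out 2^2: 148 = 2^2·37; with 843 mod 8 = 3, (2/843) = -1; sign now -1; continue with (37/843)
flip (37/843) -> (843/37): both odd, 37 mod 4 = 1, 843 mod 4 = 3, so the flip contributes +1; sign now -1
(843/37): 843 mod 37 = 29, so (843/37) = (29/37)
flip (29/37) -> (37/29): both odd, 29 mod 4 = 1, 37 mod 4 = 1, so the flip contributes +1; sign now -1
(37/29): 37 mod 29 = 8, so (37/29) = (8/29)
factor out 2^3: 8 = 2^3·1; with 29 mod 8 = 5, (2/29) = -1; sign now +1; continue with (1/29)
reached (1/29) = 1, so the symbol is +1

1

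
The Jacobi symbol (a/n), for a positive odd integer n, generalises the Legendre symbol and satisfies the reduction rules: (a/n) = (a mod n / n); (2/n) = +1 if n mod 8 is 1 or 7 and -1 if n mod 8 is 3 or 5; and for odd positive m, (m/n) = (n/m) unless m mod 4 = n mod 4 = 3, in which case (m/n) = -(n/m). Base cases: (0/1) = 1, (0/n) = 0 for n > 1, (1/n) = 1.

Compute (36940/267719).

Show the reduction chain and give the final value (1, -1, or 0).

36940 = 2^2·9235; (2/267719) = +1 since 267719 mod 8 = 7, so (36940/267719) = (+1)^2·(9235/267719); sign now +1
reciprocity: (9235/267719) = -1·(267719/9235) since 9235 mod 4 = 3, 267719 mod 4 = 3; sign now -1
(267719/9235) = (9139/9235)   [reduce mod 9235]
reciprocity: (9139/9235) = -1·(9235/9139) since 9139 mod 4 = 3, 9235 mod 4 = 3; sign now +1
(9235/9139) = (96/9139)   [reduce mod 9139]
96 = 2^5·3; (2/9139) = -1 since 9139 mod 8 = 3, so (96/9139) = (-1)^5·(3/9139); sign now -1
reciprocity: (3/9139) = -1·(9139/3) since 3 mod 4 = 3, 9139 mod 4 = 3; sign now +1
(9139/3) = (1/3)   [reduce mod 3]
(1/3) = 1; final value = sign = +1

1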